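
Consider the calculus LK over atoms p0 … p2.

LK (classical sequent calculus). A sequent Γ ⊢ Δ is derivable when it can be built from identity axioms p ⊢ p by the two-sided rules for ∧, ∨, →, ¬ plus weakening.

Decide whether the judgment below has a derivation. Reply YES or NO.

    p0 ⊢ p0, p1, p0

Proof tree:
[WR] p0 ⊢ p0, p1, p0
  [WR] p0 ⊢ p0, p1
    [Ax] p0 ⊢ p0

Result: YES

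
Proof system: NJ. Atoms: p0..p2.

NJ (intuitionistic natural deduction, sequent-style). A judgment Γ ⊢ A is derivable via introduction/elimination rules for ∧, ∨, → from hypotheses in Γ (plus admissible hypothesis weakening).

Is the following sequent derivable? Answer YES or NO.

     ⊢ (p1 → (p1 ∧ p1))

Proof tree:
[→I]  ⊢ (p1 → (p1 ∧ p1))
  [∧I] p1 ⊢ (p1 ∧ p1)
    [Ax] p1 ⊢ p1
    [Ax] p1 ⊢ p1

Result: YES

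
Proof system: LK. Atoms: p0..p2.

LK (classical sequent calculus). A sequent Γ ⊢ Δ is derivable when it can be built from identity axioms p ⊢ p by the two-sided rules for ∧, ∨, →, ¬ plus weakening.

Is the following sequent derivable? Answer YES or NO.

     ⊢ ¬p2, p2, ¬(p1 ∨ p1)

Proof tree:
[¬R]  ⊢ ¬p2, p2, ¬(p1 ∨ p1)
  [∨L] (p1 ∨ p1) ⊢ ¬p2, p2
    [WL] p1 ⊢ p2, ¬p2
      [¬R]  ⊢ p2, ¬p2
        [Ax] p2 ⊢ p2
    [WL] p1 ⊢ p2, ¬p2
      [¬R]  ⊢ p2, ¬p2
        [Ax] p2 ⊢ p2

Result: YES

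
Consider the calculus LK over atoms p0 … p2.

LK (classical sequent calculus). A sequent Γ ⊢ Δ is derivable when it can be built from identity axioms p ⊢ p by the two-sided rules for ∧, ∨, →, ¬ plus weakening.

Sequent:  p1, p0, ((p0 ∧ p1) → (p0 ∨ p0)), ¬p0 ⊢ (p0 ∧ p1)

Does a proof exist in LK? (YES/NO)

Proof tree:
[¬L] p1, p0, ((p0 ∧ p1) → (p0 ∨ p0)), ¬p0 ⊢ (p0 ∧ p1)
  [→L] p1, p0, ((p0 ∧ p1) → (p0 ∨ p0)) ⊢ (p0 ∧ p1), p0
    [∧R] p1, p0 ⊢ (p0 ∧ p1)
      [Ax] p0 ⊢ p0
      [Ax] p1 ⊢ p1
    [∨L] p1, (p0 ∨ p0) ⊢ (p0 ∧ p1), p0
      [Ax] p0 ⊢ p0
      [∧R] p1, p0 ⊢ (p0 ∧ p1)
        [Ax] p0 ⊢ p0
        [Ax] p1 ⊢ p1

Result: YES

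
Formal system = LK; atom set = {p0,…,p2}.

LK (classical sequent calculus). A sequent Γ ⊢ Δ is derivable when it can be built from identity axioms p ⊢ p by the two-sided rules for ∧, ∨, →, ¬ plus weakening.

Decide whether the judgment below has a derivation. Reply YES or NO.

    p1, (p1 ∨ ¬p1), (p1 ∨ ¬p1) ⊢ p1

Derivation trace:
[∨L] p1, (p1 ∨ ¬p1), (p1 ∨ ¬p1) ⊢ p1
  [WL] p1, (p1 ∨ ¬p1), p1 ⊢ p1
    [∨L] p1, (p1 ∨ ¬p1) ⊢ p1
      [Ax] p1 ⊢ p1
      [¬L] p1, ¬p1 ⊢ 
        [Ax] p1 ⊢ p1
  [¬L] p1, ¬p1 ⊢ 
    [Ax] p1 ⊢ p1

Result: YES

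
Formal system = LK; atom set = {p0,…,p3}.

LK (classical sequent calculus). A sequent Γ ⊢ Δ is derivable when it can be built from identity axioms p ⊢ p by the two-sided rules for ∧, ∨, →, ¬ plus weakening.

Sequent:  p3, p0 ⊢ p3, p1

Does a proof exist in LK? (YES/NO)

Proof tree:
[WR] p3, p0 ⊢ p3, p1
  [WL] p3, p0 ⊢ p3
    [Ax] p3 ⊢ p3

Result: YES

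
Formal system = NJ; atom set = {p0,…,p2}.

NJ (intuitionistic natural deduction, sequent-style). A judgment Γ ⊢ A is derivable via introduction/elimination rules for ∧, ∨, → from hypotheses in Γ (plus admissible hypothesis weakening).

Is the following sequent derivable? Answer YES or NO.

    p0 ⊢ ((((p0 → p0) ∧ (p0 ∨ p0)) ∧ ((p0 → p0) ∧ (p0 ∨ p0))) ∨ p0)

Derivation trace:
[∨I₁] p0 ⊢ ((((p0 → p0) ∧ (p0 ∨ p0)) ∧ ((p0 → p0) ∧ (p0 ∨ p0))) ∨ p0)
  [∧I] p0 ⊢ (((p0 → p0) ∧ (p0 ∨ p0)) ∧ ((p0 → p0) ∧ (p0 ∨ p0)))
    [∧I] p0 ⊢ ((p0 → p0) ∧ (p0 ∨ p0))
      [→I]  ⊢ (p0 → p0)
        [Ax] p0 ⊢ p0
      [∨I₁] p0 ⊢ (p0 ∨ p0)
        [Ax] p0 ⊢ p0
    [∧I] p0 ⊢ ((p0 → p0) ∧ (p0 ∨ p0))
      [→I]  ⊢ (p0 → p0)
        [Ax] p0 ⊢ p0
      [∨I₁] p0 ⊢ (p0 ∨ p0)
        [Ax] p0 ⊢ p0

Result: YES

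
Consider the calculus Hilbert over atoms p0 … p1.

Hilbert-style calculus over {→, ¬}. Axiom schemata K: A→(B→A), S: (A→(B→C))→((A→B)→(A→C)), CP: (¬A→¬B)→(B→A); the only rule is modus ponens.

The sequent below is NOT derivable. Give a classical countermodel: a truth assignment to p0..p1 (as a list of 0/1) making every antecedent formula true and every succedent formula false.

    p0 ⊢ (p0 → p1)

Search for a countermodel by truth-table:
  v=00: Γ:[p0=F] Δ:[(p0 → p1)=T] refutes=False
  v=01: Γ:[p0=F] Δ:[(p0 → p1)=T] refutes=False
  v=10: Γ:[p0=T] Δ:[(p0 → p1)=F] refutes=True  ← countermodel

Result: [1, 0]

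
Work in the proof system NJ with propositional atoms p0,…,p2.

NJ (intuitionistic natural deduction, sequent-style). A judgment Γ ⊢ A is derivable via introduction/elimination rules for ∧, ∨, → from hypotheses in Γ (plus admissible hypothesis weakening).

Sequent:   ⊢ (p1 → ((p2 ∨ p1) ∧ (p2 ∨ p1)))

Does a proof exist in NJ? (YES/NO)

Derivation (root first):
[→I]  ⊢ (p1 → ((p2 ∨ p1) ∧ (p2 ∨ p1)))
  [∧I] p1 ⊢ ((p2 ∨ p1) ∧ (p2 ∨ p1))
    [∨I₂] p1 ⊢ (p2 ∨ p1)
      [Ax] p1 ⊢ p1
    [∨I₂] p1 ⊢ (p2 ∨ p1)
      [Ax] p1 ⊢ p1

Result: YES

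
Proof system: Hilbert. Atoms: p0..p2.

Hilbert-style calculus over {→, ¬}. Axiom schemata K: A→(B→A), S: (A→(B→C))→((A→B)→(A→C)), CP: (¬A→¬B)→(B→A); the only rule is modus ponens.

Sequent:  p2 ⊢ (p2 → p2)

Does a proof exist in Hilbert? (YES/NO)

Derivation trace:
[MP] p2 ⊢ (p2 → p2)
  [MP]  ⊢ ((p2 → p2) → (p2 → p2))
    [S]  ⊢ ((p2 → (p2 → p2)) → ((p2 → p2) → (p2 → p2)))
    [K]  ⊢ (p2 → (p2 → p2))
  [MP] p2 ⊢ (p2 → p2)
    [K]  ⊢ (p2 → (p2 → p2))
    [Hyp] p2 ⊢ p2

Result: YES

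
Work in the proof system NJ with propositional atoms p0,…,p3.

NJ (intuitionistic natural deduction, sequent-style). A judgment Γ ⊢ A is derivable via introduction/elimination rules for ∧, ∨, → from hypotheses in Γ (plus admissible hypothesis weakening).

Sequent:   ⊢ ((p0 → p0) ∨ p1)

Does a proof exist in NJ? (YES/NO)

Derivation (root first):
[∨I₁]  ⊢ ((p0 → p0) ∨ p1)
  [→I]  ⊢ (p0 → p0)
    [Ax] p0 ⊢ p0

Result: YES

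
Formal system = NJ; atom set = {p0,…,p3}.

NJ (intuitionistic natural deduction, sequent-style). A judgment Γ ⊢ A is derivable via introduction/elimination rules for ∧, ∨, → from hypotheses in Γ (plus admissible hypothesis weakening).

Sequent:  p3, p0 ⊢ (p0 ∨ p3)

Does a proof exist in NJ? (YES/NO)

Derivation (root first):
[Wk] p3, p0 ⊢ (p0 ∨ p3)
  [∨I₂] p3 ⊢ (p0 ∨ p3)
    [Ax] p3 ⊢ p3

Result: YES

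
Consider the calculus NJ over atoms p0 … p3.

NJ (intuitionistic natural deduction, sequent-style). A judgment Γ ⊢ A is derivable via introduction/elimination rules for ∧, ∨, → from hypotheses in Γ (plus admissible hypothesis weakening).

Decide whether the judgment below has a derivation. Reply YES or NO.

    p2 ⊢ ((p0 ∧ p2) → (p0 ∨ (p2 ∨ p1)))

Proof tree:
[→I] p2 ⊢ ((p0 ∧ p2) → (p0 ∨ (p2 ∨ p1)))
  [∨I₂] p2, (p0 ∧ p2) ⊢ (p0 ∨ (p2 ∨ p1))
    [∨I₁] p2, (p0 ∧ p2) ⊢ (p2 ∨ p1)
      [Wk] p2, (p0 ∧ p2) ⊢ p2
        [Ax] p2 ⊢ p2

Result: YES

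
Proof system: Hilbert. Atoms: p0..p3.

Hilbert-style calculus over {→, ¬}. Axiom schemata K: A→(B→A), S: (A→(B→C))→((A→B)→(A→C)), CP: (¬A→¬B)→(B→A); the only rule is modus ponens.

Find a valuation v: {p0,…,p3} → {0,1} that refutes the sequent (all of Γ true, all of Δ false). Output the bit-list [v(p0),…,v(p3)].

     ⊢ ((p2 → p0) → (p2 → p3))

Search for a countermodel by truth-table:
  v=0000: Γ:[] Δ:[((p2 → p0) → (p2 → p3))=T] refutes=False
  v=0001: Γ:[] Δ:[((p2 → p0) → (p2 → p3))=T] refutes=False
  v=0010: Γ:[] Δ:[((p2 → p0) → (p2 → p3))=T] refutes=False
  v=0011: Γ:[] Δ:[((p2 → p0) → (p2 → p3))=T] refutes=False
  v=0100: Γ:[] Δ:[((p2 → p0) → (p2 → p3))=T] refutes=False
  v=0101: Γ:[] Δ:[((p2 → p0) → (p2 → p3))=T] refutes=False
  v=0110: Γ:[] Δ:[((p2 → p0) → (p2 → p3))=T] refutes=False
  v=0111: Γ:[] Δ:[((p2 → p0) → (p2 → p3))=T] refutes=False
  v=1000: Γ:[] Δ:[((p2 → p0) → (p2 → p3))=T] refutes=False
  v=1001: Γ:[] Δ:[((p2 → p0) → (p2 → p3))=T] refutes=False
  v=1010: Γ:[] Δ:[((p2 → p0) → (p2 → p3))=F] refutes=True  ← countermodel

Result: [1, 0, 1, 0]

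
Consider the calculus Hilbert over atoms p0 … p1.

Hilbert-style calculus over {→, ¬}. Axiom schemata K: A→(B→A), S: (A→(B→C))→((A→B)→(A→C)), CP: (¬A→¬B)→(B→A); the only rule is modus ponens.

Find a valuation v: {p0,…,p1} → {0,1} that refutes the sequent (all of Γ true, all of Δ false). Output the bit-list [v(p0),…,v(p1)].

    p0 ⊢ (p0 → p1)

Enumerate valuations to refute Γ ⊢ Δ:
  v=00: Γ:[p0=F] Δ:[(p0 → p1)=T] refutes=False
  v=01: Γ:[p0=F] Δ:[(p0 → p1)=T] refutes=False
  v=10: Γ:[p0=T] Δ:[(p0 → p1)=F] refutes=True  ← countermodel

Result: [1, 0]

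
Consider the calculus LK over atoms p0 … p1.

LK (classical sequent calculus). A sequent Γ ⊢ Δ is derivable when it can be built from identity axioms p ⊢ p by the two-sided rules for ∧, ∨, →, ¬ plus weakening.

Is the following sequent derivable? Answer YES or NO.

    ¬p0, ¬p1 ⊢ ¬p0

Derivation trace:
[¬L] ¬p0, ¬p1 ⊢ ¬p0
  [¬L] ¬p0 ⊢ ¬p0, p1
    [WR]  ⊢ p0, ¬p0, p1
      [¬R]  ⊢ p0, ¬p0
        [Ax] p0 ⊢ p0

Result: YES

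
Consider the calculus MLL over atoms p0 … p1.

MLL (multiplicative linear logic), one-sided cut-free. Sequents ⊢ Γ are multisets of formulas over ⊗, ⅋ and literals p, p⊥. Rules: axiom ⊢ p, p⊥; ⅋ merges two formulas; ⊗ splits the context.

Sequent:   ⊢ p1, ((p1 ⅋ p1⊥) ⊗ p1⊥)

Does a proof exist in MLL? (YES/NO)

Derivation (root first):
[⊗]  ⊢ p1, ((p1 ⅋ p1⊥) ⊗ p1⊥)
  [⅋]  ⊢ (p1 ⅋ p1⊥)
    [Ax]  ⊢ p1, p1⊥
  [Ax]  ⊢ p1, p1⊥

Result: YES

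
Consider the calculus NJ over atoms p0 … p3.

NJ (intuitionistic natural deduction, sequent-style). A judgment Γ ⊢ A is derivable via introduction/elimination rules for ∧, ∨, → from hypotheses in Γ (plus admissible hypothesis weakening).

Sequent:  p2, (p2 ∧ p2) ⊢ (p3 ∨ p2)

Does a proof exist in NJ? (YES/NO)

Derivation trace:
[Wk] p2, (p2 ∧ p2) ⊢ (p3 ∨ p2)
  [∨I₂] p2 ⊢ (p3 ∨ p2)
    [Ax] p2 ⊢ p2

Result: YES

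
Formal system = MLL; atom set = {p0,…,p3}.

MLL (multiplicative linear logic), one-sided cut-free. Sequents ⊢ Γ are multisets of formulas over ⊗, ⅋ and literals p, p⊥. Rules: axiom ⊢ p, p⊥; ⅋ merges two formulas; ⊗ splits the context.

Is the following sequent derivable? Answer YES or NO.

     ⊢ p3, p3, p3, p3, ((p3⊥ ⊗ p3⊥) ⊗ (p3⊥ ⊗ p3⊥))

Derivation (root first):
[⊗]  ⊢ p3, p3, p3, p3, ((p3⊥ ⊗ p3⊥) ⊗ (p3⊥ ⊗ p3⊥))
  [⊗]  ⊢ p3, p3, (p3⊥ ⊗ p3⊥)
    [Ax]  ⊢ p3, p3⊥
    [Ax]  ⊢ p3, p3⊥
  [⊗]  ⊢ p3, p3, (p3⊥ ⊗ p3⊥)
    [Ax]  ⊢ p3, p3⊥
    [Ax]  ⊢ p3, p3⊥

Result: YES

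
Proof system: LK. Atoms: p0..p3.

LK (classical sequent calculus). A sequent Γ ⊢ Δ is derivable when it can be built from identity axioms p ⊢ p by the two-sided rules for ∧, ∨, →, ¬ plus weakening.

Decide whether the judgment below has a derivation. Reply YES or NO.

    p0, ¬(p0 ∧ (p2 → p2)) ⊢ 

Proof tree:
[¬L] p0, ¬(p0 ∧ (p2 → p2)) ⊢ 
  [∧R] p0 ⊢ (p0 ∧ (p2 → p2))
    [Ax] p0 ⊢ p0
    [→R]  ⊢ (p2 → p2)
      [Ax] p2 ⊢ p2

Result: YES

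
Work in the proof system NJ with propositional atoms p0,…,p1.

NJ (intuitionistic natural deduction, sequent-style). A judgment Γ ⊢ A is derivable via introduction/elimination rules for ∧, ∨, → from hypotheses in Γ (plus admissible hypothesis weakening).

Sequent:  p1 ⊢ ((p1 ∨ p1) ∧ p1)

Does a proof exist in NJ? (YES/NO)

Derivation trace:
[∧I] p1 ⊢ ((p1 ∨ p1) ∧ p1)
  [∨I₁] p1 ⊢ (p1 ∨ p1)
    [Ax] p1 ⊢ p1
  [Ax] p1 ⊢ p1

Result: YES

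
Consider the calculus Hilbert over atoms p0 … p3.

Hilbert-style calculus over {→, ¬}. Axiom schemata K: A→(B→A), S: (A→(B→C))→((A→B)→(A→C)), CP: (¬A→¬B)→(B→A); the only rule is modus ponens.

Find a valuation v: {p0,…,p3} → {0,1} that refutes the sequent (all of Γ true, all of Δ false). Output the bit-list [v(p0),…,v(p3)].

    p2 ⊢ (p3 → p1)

Search for a countermodel by truth-table:
  v=0000: Γ:[p2=F] Δ:[(p3 → p1)=T] refutes=False
  v=0001: Γ:[p2=F] Δ:[(p3 → p1)=F] refutes=False
  v=0010: Γ:[p2=T] Δ:[(p3 → p1)=T] refutes=False
  v=0011: Γ:[p2=T] Δ:[(p3 → p1)=F] refutes=True  ← countermodel

Result: [0, 0, 1, 1]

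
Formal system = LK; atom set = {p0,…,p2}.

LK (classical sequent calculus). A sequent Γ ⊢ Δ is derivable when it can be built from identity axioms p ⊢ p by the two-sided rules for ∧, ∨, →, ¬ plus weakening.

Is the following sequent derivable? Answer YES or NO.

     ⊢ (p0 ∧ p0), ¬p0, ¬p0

Derivation (root first):
[¬R]  ⊢ (p0 ∧ p0), ¬p0, ¬p0
  [WL] p0 ⊢ (p0 ∧ p0), ¬p0
    [¬R]  ⊢ (p0 ∧ p0), ¬p0
      [∧R] p0 ⊢ (p0 ∧ p0)
        [Ax] p0 ⊢ p0
        [Ax] p0 ⊢ p0

Result: YES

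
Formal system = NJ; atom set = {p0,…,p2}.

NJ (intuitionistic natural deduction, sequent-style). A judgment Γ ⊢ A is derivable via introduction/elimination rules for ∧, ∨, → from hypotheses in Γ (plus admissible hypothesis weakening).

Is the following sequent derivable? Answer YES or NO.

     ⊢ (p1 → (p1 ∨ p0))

Derivation (root first):
[→I]  ⊢ (p1 → (p1 ∨ p0))
  [∨I₁] p1 ⊢ (p1 ∨ p0)
    [Ax] p1 ⊢ p1

Result: YES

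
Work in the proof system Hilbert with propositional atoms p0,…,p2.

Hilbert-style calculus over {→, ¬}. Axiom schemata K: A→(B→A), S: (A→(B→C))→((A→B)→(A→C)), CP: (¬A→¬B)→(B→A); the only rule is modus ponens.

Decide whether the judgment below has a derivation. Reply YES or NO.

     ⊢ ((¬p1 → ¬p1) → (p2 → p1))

Truth-table refutation:
  v=000: Γ:[] Δ:[((¬p1 → ¬p1) → (p2 → p1))=T] refutes=False
  v=001: Γ:[] Δ:[((¬p1 → ¬p1) → (p2 → p1))=F] refutes=True  ← countermodel

Result: NO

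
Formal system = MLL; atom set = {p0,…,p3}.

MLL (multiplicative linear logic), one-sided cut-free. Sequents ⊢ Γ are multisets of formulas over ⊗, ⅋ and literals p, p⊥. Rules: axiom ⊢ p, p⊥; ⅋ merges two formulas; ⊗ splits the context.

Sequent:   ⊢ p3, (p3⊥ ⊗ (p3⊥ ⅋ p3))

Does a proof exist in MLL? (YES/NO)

Derivation (root first):
[⊗]  ⊢ p3, (p3⊥ ⊗ (p3⊥ ⅋ p3))
  [Ax]  ⊢ p3, p3⊥
  [⅋]  ⊢ (p3⊥ ⅋ p3)
    [Ax]  ⊢ p3, p3⊥

Result: YES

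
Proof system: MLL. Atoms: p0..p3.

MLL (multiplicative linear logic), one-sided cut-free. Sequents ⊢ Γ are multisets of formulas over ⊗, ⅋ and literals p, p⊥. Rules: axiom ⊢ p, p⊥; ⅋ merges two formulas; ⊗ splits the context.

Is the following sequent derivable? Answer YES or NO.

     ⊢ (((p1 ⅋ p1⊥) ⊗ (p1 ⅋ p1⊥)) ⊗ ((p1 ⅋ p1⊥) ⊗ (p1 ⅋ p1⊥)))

Derivation trace:
[⊗]  ⊢ (((p1 ⅋ p1⊥) ⊗ (p1 ⅋ p1⊥)) ⊗ ((p1 ⅋ p1⊥) ⊗ (p1 ⅋ p1⊥)))
  [⊗]  ⊢ ((p1 ⅋ p1⊥) ⊗ (p1 ⅋ p1⊥))
    [⅋]  ⊢ (p1 ⅋ p1⊥)
      [Ax]  ⊢ p1, p1⊥
    [⅋]  ⊢ (p1 ⅋ p1⊥)
      [Ax]  ⊢ p1, p1⊥
  [⊗]  ⊢ ((p1 ⅋ p1⊥) ⊗ (p1 ⅋ p1⊥))
    [⅋]  ⊢ (p1 ⅋ p1⊥)
      [Ax]  ⊢ p1, p1⊥
    [⅋]  ⊢ (p1 ⅋ p1⊥)
      [Ax]  ⊢ p1, p1⊥

Result: YES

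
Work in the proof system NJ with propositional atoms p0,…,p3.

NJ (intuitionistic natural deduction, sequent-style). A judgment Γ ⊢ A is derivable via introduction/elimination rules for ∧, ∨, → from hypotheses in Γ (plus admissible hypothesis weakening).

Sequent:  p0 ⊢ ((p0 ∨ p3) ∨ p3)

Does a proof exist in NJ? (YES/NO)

Derivation (root first):
[∨I₁] p0 ⊢ ((p0 ∨ p3) ∨ p3)
  [∨I₁] p0 ⊢ (p0 ∨ p3)
    [Ax] p0 ⊢ p0

Result: YES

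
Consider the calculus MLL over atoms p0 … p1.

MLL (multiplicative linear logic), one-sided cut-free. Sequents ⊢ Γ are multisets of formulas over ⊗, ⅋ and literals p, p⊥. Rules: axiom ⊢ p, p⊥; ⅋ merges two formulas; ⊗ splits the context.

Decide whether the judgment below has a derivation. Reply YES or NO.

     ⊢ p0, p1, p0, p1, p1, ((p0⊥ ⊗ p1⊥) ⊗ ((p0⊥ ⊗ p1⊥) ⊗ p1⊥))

Derivation (root first):
[⊗]  ⊢ p0, p1, p0, p1, p1, ((p0⊥ ⊗ p1⊥) ⊗ ((p0⊥ ⊗ p1⊥) ⊗ p1⊥))
  [⊗]  ⊢ p0, p1, (p0⊥ ⊗ p1⊥)
    [Ax]  ⊢ p0, p0⊥
    [Ax]  ⊢ p1, p1⊥
  [⊗]  ⊢ p0, p1, p1, ((p0⊥ ⊗ p1⊥) ⊗ p1⊥)
    [⊗]  ⊢ p0, p1, (p0⊥ ⊗ p1⊥)
      [Ax]  ⊢ p0, p0⊥
      [Ax]  ⊢ p1, p1⊥
    [Ax]  ⊢ p1, p1⊥

Result: YES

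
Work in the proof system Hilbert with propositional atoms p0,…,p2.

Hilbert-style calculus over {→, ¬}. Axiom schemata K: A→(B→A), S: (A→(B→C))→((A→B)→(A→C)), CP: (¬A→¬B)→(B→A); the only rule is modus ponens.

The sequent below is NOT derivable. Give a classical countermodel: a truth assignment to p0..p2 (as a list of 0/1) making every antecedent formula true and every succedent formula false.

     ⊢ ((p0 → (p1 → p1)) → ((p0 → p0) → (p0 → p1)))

Truth-table refutation:
  v=000: Γ:[] Δ:[((p0 → (p1 → p1)) → ((p0 → p0) → (p0 → p1)))=T] refutes=False
  v=001: Γ:[] Δ:[((p0 → (p1 → p1)) → ((p0 → p0) → (p0 → p1)))=T] refutes=False
  v=010: Γ:[] Δ:[((p0 → (p1 → p1)) → ((p0 → p0) → (p0 → p1)))=T] refutes=False
  v=011: Γ:[] Δ:[((p0 → (p1 → p1)) → ((p0 → p0) → (p0 → p1)))=T] refutes=False
  v=100: Γ:[] Δ:[((p0 → (p1 → p1)) → ((p0 → p0) → (p0 → p1)))=F] refutes=True  ← countermodel

Result: [1, 0, 0]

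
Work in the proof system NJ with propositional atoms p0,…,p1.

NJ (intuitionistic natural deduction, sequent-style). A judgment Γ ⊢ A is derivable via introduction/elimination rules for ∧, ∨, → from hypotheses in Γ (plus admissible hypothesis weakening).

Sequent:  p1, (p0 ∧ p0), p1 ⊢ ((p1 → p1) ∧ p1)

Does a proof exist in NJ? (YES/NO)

Proof tree:
[Wk] p1, (p0 ∧ p0), p1 ⊢ ((p1 → p1) ∧ p1)
  [∧I] p1, (p0 ∧ p0) ⊢ ((p1 → p1) ∧ p1)
    [→I]  ⊢ (p1 → p1)
      [Ax] p1 ⊢ p1
    [Wk] p1, (p0 ∧ p0) ⊢ p1
      [Ax] p1 ⊢ p1

Result: YES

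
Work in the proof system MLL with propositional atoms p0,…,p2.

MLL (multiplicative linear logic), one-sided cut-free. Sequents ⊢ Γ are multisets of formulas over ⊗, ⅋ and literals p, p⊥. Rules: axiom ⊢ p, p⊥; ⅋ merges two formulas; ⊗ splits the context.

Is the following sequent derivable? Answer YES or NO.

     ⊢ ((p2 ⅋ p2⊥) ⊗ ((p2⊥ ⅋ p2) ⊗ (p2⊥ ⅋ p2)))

Derivation (root first):
[⊗]  ⊢ ((p2 ⅋ p2⊥) ⊗ ((p2⊥ ⅋ p2) ⊗ (p2⊥ ⅋ p2)))
  [⅋]  ⊢ (p2 ⅋ p2⊥)
    [Ax]  ⊢ p2, p2⊥
  [⊗]  ⊢ ((p2⊥ ⅋ p2) ⊗ (p2⊥ ⅋ p2))
    [⅋]  ⊢ (p2⊥ ⅋ p2)
      [Ax]  ⊢ p2, p2⊥
    [⅋]  ⊢ (p2⊥ ⅋ p2)
      [Ax]  ⊢ p2, p2⊥

Result: YES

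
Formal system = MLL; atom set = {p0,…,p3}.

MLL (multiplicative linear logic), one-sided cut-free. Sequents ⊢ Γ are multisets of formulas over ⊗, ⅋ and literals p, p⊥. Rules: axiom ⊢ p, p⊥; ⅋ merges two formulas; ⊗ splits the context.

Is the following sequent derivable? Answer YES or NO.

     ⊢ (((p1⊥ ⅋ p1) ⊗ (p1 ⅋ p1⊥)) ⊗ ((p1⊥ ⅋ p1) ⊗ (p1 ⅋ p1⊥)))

Proof tree:
[⊗]  ⊢ (((p1⊥ ⅋ p1) ⊗ (p1 ⅋ p1⊥)) ⊗ ((p1⊥ ⅋ p1) ⊗ (p1 ⅋ p1⊥)))
  [⊗]  ⊢ ((p1⊥ ⅋ p1) ⊗ (p1 ⅋ p1⊥))
    [⅋]  ⊢ (p1⊥ ⅋ p1)
      [Ax]  ⊢ p1, p1⊥
    [⅋]  ⊢ (p1 ⅋ p1⊥)
      [Ax]  ⊢ p1, p1⊥
  [⊗]  ⊢ ((p1⊥ ⅋ p1) ⊗ (p1 ⅋ p1⊥))
    [⅋]  ⊢ (p1⊥ ⅋ p1)
      [Ax]  ⊢ p1, p1⊥
    [⅋]  ⊢ (p1 ⅋ p1⊥)
      [Ax]  ⊢ p1, p1⊥

Result: YES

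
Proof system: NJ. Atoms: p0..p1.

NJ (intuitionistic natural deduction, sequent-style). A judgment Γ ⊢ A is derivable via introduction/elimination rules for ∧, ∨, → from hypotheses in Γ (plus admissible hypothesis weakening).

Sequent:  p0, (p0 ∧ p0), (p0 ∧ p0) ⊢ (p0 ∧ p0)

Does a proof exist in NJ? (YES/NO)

Proof tree:
[Wk] p0, (p0 ∧ p0), (p0 ∧ p0) ⊢ (p0 ∧ p0)
  [Wk] p0, (p0 ∧ p0) ⊢ (p0 ∧ p0)
    [∧I] p0 ⊢ (p0 ∧ p0)
      [Ax] p0 ⊢ p0
      [Ax] p0 ⊢ p0

Result: YES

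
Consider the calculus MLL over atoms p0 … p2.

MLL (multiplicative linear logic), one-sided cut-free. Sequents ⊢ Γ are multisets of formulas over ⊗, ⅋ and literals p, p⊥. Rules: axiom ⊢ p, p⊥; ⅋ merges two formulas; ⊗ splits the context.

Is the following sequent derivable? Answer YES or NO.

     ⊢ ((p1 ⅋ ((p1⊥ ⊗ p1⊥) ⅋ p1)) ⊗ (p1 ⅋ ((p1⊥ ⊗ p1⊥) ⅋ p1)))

Derivation (root first):
[⊗]  ⊢ ((p1 ⅋ ((p1⊥ ⊗ p1⊥) ⅋ p1)) ⊗ (p1 ⅋ ((p1⊥ ⊗ p1⊥) ⅋ p1)))
  [⅋]  ⊢ (p1 ⅋ ((p1⊥ ⊗ p1⊥) ⅋ p1))
    [⅋]  ⊢ p1, ((p1⊥ ⊗ p1⊥) ⅋ p1)
      [⊗]  ⊢ p1, p1, (p1⊥ ⊗ p1⊥)
        [Ax]  ⊢ p1, p1⊥
        [Ax]  ⊢ p1, p1⊥
  [⅋]  ⊢ (p1 ⅋ ((p1⊥ ⊗ p1⊥) ⅋ p1))
    [⅋]  ⊢ p1, ((p1⊥ ⊗ p1⊥) ⅋ p1)
      [⊗]  ⊢ p1, p1, (p1⊥ ⊗ p1⊥)
        [Ax]  ⊢ p1, p1⊥
        [Ax]  ⊢ p1, p1⊥

Result: YES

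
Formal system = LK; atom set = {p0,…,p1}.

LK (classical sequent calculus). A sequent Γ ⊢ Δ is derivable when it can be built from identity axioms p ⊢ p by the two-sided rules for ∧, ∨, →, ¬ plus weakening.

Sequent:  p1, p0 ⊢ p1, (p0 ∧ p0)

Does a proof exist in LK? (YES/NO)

Derivation trace:
[∧R] p1, p0 ⊢ p1, (p0 ∧ p0)
  [Ax] p0 ⊢ p0
  [WR] p1 ⊢ p1, p0
    [Ax] p1 ⊢ p1

Result: YES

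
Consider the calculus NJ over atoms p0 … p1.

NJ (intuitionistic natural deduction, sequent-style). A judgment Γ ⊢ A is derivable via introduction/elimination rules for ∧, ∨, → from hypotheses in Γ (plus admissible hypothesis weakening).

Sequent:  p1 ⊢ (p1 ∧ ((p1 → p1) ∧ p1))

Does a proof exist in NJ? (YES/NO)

Proof tree:
[∧I] p1 ⊢ (p1 ∧ ((p1 → p1) ∧ p1))
  [Ax] p1 ⊢ p1
  [∧I] p1 ⊢ ((p1 → p1) ∧ p1)
    [→I]  ⊢ (p1 → p1)
      [Ax] p1 ⊢ p1
    [Ax] p1 ⊢ p1

Result: YES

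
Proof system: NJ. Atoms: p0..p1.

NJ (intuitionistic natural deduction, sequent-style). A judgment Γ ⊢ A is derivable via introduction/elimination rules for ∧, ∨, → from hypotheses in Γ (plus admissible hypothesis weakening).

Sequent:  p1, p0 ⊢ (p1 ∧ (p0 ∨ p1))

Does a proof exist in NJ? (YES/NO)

Derivation trace:
[∧I] p1, p0 ⊢ (p1 ∧ (p0 ∨ p1))
  [Wk] p1, p0 ⊢ p1
    [Ax] p1 ⊢ p1
  [∨I₁] p0 ⊢ (p0 ∨ p1)
    [Ax] p0 ⊢ p0

Result: YES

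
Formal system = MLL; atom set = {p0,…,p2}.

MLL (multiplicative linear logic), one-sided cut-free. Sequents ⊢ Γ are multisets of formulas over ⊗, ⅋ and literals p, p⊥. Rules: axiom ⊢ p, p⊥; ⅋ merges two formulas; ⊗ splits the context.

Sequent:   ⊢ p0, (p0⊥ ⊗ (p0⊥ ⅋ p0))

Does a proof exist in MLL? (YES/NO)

Derivation trace:
[⊗]  ⊢ p0, (p0⊥ ⊗ (p0⊥ ⅋ p0))
  [Ax]  ⊢ p0, p0⊥
  [⅋]  ⊢ (p0⊥ ⅋ p0)
    [Ax]  ⊢ p0, p0⊥

Result: YES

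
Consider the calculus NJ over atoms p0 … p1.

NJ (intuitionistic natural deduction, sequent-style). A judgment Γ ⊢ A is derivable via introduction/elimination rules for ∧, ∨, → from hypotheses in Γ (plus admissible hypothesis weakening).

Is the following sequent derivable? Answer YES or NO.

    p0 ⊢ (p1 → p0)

Derivation (root first):
[→I] p0 ⊢ (p1 → p0)
  [Wk] p0, p1 ⊢ p0
    [Ax] p0 ⊢ p0

Result: YES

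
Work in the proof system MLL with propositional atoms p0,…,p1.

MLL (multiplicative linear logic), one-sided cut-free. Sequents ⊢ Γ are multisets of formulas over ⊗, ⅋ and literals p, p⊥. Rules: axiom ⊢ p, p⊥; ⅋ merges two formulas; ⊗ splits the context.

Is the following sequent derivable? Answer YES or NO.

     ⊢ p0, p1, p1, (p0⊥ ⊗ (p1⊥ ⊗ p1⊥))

Proof tree:
[⊗]  ⊢ p0, p1, p1, (p0⊥ ⊗ (p1⊥ ⊗ p1⊥))
  [Ax]  ⊢ p0, p0⊥
  [⊗]  ⊢ p1, p1, (p1⊥ ⊗ p1⊥)
    [Ax]  ⊢ p1, p1⊥
    [Ax]  ⊢ p1, p1⊥

Result: YES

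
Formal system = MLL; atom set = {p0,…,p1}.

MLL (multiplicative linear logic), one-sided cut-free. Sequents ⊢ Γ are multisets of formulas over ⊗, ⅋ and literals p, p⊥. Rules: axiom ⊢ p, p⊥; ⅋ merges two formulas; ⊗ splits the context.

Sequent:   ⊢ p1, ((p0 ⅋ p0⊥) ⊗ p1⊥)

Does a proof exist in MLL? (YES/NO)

Proof tree:
[⊗]  ⊢ p1, ((p0 ⅋ p0⊥) ⊗ p1⊥)
  [⅋]  ⊢ (p0 ⅋ p0⊥)
    [Ax]  ⊢ p0, p0⊥
  [Ax]  ⊢ p1, p1⊥

Result: YES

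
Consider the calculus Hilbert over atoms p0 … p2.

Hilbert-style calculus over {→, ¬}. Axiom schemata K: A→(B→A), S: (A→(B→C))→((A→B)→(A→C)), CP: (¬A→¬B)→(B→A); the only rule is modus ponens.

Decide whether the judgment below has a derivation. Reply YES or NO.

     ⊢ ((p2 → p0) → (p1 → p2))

Enumerate valuations to refute Γ ⊢ Δ:
  v=000: Γ:[] Δ:[((p2 → p0) → (p1 → p2))=T] refutes=False
  v=001: Γ:[] Δ:[((p2 → p0) → (p1 → p2))=T] refutes=False
  v=010: Γ:[] Δ:[((p2 → p0) → (p1 → p2))=F] refutes=True  ← countermodel

Result: NO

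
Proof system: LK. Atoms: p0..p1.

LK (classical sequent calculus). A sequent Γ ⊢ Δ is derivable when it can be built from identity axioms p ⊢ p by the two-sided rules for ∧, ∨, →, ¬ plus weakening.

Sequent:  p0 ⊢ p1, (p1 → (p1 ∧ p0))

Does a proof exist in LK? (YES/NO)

Proof tree:
[WL] p0 ⊢ p1, (p1 → (p1 ∧ p0))
  [→R]  ⊢ p1, (p1 → (p1 ∧ p0))
    [∧R] p1 ⊢ p1, (p1 ∧ p0)
      [Ax] p1 ⊢ p1
      [WR] p1 ⊢ p1, p0
        [Ax] p1 ⊢ p1

Result: YES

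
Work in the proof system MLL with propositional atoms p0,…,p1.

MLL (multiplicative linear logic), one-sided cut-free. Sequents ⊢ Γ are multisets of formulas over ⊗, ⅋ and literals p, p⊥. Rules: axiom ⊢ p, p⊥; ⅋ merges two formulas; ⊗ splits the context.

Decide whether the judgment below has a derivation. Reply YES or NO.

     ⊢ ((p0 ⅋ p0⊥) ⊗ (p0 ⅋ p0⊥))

Proof tree:
[⊗]  ⊢ ((p0 ⅋ p0⊥) ⊗ (p0 ⅋ p0⊥))
  [⅋]  ⊢ (p0 ⅋ p0⊥)
    [Ax]  ⊢ p0, p0⊥
  [⅋]  ⊢ (p0 ⅋ p0⊥)
    [Ax]  ⊢ p0, p0⊥

Result: YES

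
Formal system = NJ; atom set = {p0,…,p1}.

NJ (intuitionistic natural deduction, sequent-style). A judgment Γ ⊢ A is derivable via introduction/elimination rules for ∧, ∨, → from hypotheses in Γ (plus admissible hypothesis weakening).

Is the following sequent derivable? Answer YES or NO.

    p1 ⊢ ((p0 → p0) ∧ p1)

Derivation trace:
[∧I] p1 ⊢ ((p0 → p0) ∧ p1)
  [→I]  ⊢ (p0 → p0)
    [Ax] p0 ⊢ p0
  [Ax] p1 ⊢ p1

Result: YES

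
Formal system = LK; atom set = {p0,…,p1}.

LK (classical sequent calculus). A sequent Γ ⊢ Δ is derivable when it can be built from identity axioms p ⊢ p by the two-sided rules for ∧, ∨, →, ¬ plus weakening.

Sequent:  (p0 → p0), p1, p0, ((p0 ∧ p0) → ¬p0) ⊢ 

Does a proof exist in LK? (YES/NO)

Derivation (root first):
[→L] (p0 → p0), p1, p0, ((p0 ∧ p0) → ¬p0) ⊢ 
  [WL] p0, (p0 → p0), p1 ⊢ (p0 ∧ p0)
    [→L] p0, (p0 → p0) ⊢ (p0 ∧ p0)
      [Ax] p0 ⊢ p0
      [∧R] p0 ⊢ (p0 ∧ p0)
        [Ax] p0 ⊢ p0
        [Ax] p0 ⊢ p0
  [¬L] p0, ¬p0 ⊢ 
    [Ax] p0 ⊢ p0

Result: YES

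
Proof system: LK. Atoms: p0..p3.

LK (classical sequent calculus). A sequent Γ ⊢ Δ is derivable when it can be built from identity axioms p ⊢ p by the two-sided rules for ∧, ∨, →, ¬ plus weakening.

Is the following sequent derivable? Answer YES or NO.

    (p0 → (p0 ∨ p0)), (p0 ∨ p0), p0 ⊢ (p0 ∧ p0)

Derivation (root first):
[∧R] (p0 → (p0 ∨ p0)), (p0 ∨ p0), p0 ⊢ (p0 ∧ p0)
  [→L] p0, (p0 → (p0 ∨ p0)) ⊢ p0
    [Ax] p0 ⊢ p0
    [∨L] (p0 ∨ p0) ⊢ p0
      [Ax] p0 ⊢ p0
      [Ax] p0 ⊢ p0
  [∨L] (p0 ∨ p0) ⊢ p0
    [Ax] p0 ⊢ p0
    [Ax] p0 ⊢ p0

Result: YES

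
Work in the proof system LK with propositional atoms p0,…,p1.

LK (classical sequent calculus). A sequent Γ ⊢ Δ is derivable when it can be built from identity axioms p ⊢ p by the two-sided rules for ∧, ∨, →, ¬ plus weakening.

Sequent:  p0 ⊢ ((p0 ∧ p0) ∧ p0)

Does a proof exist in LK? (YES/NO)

Derivation (root first):
[∧R] p0 ⊢ ((p0 ∧ p0) ∧ p0)
  [∧R] p0 ⊢ (p0 ∧ p0)
    [Ax] p0 ⊢ p0
    [Ax] p0 ⊢ p0
  [Ax] p0 ⊢ p0

Result: YES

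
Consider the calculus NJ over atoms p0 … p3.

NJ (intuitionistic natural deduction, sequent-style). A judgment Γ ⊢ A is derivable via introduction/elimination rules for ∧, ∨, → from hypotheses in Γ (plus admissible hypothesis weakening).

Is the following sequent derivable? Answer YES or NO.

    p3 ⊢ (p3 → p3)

Derivation trace:
[→I] p3 ⊢ (p3 → p3)
  [Wk] p3, p3 ⊢ p3
    [Ax] p3 ⊢ p3

Result: YES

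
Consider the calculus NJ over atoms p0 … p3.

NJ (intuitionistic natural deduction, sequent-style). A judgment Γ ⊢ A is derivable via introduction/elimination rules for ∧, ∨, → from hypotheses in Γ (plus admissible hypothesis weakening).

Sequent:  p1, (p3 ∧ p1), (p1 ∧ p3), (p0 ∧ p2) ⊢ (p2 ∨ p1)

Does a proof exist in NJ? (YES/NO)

Proof tree:
[Wk] p1, (p3 ∧ p1), (p1 ∧ p3), (p0 ∧ p2) ⊢ (p2 ∨ p1)
  [∨I₂] p1, (p3 ∧ p1), (p1 ∧ p3) ⊢ (p2 ∨ p1)
    [Wk] p1, (p3 ∧ p1), (p1 ∧ p3) ⊢ p1
      [Wk] p1, (p3 ∧ p1) ⊢ p1
        [Ax] p1 ⊢ p1

Result: YES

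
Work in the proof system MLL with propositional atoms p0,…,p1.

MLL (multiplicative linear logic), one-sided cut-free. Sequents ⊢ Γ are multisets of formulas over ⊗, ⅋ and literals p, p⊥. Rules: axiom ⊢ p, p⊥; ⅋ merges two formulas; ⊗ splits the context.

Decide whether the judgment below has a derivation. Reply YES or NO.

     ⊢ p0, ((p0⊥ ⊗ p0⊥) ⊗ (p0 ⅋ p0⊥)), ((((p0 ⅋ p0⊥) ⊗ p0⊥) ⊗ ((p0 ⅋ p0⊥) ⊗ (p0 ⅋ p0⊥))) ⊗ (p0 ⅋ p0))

Derivation trace:
[⊗]  ⊢ p0, ((p0⊥ ⊗ p0⊥) ⊗ (p0 ⅋ p0⊥)), ((((p0 ⅋ p0⊥) ⊗ p0⊥) ⊗ ((p0 ⅋ p0⊥) ⊗ (p0 ⅋ p0⊥))) ⊗ (p0 ⅋ p0))
  [⊗]  ⊢ p0, (((p0 ⅋ p0⊥) ⊗ p0⊥) ⊗ ((p0 ⅋ p0⊥) ⊗ (p0 ⅋ p0⊥)))
    [⊗]  ⊢ p0, ((p0 ⅋ p0⊥) ⊗ p0⊥)
      [⅋]  ⊢ (p0 ⅋ p0⊥)
        [Ax]  ⊢ p0, p0⊥
      [Ax]  ⊢ p0, p0⊥
    [⊗]  ⊢ ((p0 ⅋ p0⊥) ⊗ (p0 ⅋ p0⊥))
      [⅋]  ⊢ (p0 ⅋ p0⊥)
        [Ax]  ⊢ p0, p0⊥
      [⅋]  ⊢ (p0 ⅋ p0⊥)
        [Ax]  ⊢ p0, p0⊥
  [⅋]  ⊢ ((p0⊥ ⊗ p0⊥) ⊗ (p0 ⅋ p0⊥)), (p0 ⅋ p0)
    [⊗]  ⊢ p0, p0, ((p0⊥ ⊗ p0⊥) ⊗ (p0 ⅋ p0⊥))
      [⊗]  ⊢ p0, p0, (p0⊥ ⊗ p0⊥)
        [Ax]  ⊢ p0, p0⊥
        [Ax]  ⊢ p0, p0⊥
      [⅋]  ⊢ (p0 ⅋ p0⊥)
        [Ax]  ⊢ p0, p0⊥

Result: YES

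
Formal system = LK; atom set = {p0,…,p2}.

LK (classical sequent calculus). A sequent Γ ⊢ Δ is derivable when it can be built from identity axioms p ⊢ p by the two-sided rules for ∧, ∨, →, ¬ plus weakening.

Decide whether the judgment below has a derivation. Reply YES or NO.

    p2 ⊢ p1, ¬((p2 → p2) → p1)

Derivation trace:
[WL] p2 ⊢ p1, ¬((p2 → p2) → p1)
  [¬R]  ⊢ p1, ¬((p2 → p2) → p1)
    [→L] ((p2 → p2) → p1) ⊢ p1
      [→R]  ⊢ (p2 → p2)
        [Ax] p2 ⊢ p2
      [Ax] p1 ⊢ p1

Result: YES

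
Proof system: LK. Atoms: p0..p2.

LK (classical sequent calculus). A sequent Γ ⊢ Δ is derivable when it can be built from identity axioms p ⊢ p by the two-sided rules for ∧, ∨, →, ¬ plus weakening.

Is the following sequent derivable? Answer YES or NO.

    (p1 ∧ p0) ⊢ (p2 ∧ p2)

Search for a countermodel by truth-table:
  v=000: Γ:[(p1 ∧ p0)=F] Δ:[(p2 ∧ p2)=F] refutes=False
  v=001: Γ:[(p1 ∧ p0)=F] Δ:[(p2 ∧ p2)=T] refutes=False
  v=010: Γ:[(p1 ∧ p0)=F] Δ:[(p2 ∧ p2)=F] refutes=False
  v=011: Γ:[(p1 ∧ p0)=F] Δ:[(p2 ∧ p2)=T] refutes=False
  v=100: Γ:[(p1 ∧ p0)=F] Δ:[(p2 ∧ p2)=F] refutes=False
  v=101: Γ:[(p1 ∧ p0)=F] Δ:[(p2 ∧ p2)=T] refutes=False
  v=110: Γ:[(p1 ∧ p0)=T] Δ:[(p2 ∧ p2)=F] refutes=True  ← countermodel

Result: NO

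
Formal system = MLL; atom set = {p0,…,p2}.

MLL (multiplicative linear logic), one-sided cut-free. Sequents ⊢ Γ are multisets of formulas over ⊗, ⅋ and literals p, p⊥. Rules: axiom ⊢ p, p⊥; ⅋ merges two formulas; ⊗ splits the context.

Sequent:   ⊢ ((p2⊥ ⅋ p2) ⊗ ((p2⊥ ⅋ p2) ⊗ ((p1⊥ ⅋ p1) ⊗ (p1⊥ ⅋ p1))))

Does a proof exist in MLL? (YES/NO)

Derivation (root first):
[⊗]  ⊢ ((p2⊥ ⅋ p2) ⊗ ((p2⊥ ⅋ p2) ⊗ ((p1⊥ ⅋ p1) ⊗ (p1⊥ ⅋ p1))))
  [⅋]  ⊢ (p2⊥ ⅋ p2)
    [Ax]  ⊢ p2, p2⊥
  [⊗]  ⊢ ((p2⊥ ⅋ p2) ⊗ ((p1⊥ ⅋ p1) ⊗ (p1⊥ ⅋ p1)))
    [⅋]  ⊢ (p2⊥ ⅋ p2)
      [Ax]  ⊢ p2, p2⊥
    [⊗]  ⊢ ((p1⊥ ⅋ p1) ⊗ (p1⊥ ⅋ p1))
      [⅋]  ⊢ (p1⊥ ⅋ p1)
        [Ax]  ⊢ p1, p1⊥
      [⅋]  ⊢ (p1⊥ ⅋ p1)
        [Ax]  ⊢ p1, p1⊥

Result: YES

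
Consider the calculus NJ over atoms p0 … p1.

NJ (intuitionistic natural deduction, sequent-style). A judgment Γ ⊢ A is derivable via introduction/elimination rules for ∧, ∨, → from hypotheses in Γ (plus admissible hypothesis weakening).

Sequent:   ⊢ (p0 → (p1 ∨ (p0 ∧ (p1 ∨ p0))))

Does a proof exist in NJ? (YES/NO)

Proof tree:
[→I]  ⊢ (p0 → (p1 ∨ (p0 ∧ (p1 ∨ p0))))
  [∨I₂] p0 ⊢ (p1 ∨ (p0 ∧ (p1 ∨ p0)))
    [∧I] p0 ⊢ (p0 ∧ (p1 ∨ p0))
      [Ax] p0 ⊢ p0
      [∨I₂] p0 ⊢ (p1 ∨ p0)
        [Ax] p0 ⊢ p0

Result: YES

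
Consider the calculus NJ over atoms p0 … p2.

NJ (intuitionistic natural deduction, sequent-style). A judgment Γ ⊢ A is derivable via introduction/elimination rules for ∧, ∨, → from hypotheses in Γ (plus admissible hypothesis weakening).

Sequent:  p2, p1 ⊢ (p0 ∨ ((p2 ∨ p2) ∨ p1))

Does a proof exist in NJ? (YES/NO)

Derivation trace:
[Wk] p2, p1 ⊢ (p0 ∨ ((p2 ∨ p2) ∨ p1))
  [∨I₂] p2 ⊢ (p0 ∨ ((p2 ∨ p2) ∨ p1))
    [∨I₁] p2 ⊢ ((p2 ∨ p2) ∨ p1)
      [∨I₂] p2 ⊢ (p2 ∨ p2)
        [Ax] p2 ⊢ p2

Result: YES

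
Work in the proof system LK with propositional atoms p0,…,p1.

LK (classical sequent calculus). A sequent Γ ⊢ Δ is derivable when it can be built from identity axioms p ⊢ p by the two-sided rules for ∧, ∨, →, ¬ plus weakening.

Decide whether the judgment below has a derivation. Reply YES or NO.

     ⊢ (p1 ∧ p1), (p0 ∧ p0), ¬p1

Proof tree:
[¬R]  ⊢ (p1 ∧ p1), (p0 ∧ p0), ¬p1
  [∧R] p1 ⊢ (p1 ∧ p1), (p0 ∧ p0)
    [WR] p1 ⊢ (p1 ∧ p1), p0
      [∧R] p1 ⊢ (p1 ∧ p1)
        [Ax] p1 ⊢ p1
        [Ax] p1 ⊢ p1
    [WR] p1 ⊢ (p1 ∧ p1), p0
      [∧R] p1 ⊢ (p1 ∧ p1)
        [Ax] p1 ⊢ p1
        [Ax] p1 ⊢ p1

Result: YES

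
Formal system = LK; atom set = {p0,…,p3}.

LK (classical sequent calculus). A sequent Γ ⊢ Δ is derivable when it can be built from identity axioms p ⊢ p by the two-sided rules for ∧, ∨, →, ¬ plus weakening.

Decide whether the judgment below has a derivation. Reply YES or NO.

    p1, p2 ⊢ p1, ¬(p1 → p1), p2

Proof tree:
[WR] p1, p2 ⊢ p1, ¬(p1 → p1), p2
  [¬R] p1, p2 ⊢ p1, ¬(p1 → p1)
    [WL] p1, (p1 → p1), p2 ⊢ p1
      [→L] p1, (p1 → p1) ⊢ p1
        [Ax] p1 ⊢ p1
        [Ax] p1 ⊢ p1

Result: YES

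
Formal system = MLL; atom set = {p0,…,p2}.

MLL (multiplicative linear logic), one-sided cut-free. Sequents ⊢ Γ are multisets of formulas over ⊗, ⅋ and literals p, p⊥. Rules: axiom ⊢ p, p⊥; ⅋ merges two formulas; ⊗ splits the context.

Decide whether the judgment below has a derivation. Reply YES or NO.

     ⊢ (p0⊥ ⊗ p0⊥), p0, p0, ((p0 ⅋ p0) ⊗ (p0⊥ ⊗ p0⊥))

Proof tree:
[⊗]  ⊢ (p0⊥ ⊗ p0⊥), p0, p0, ((p0 ⅋ p0) ⊗ (p0⊥ ⊗ p0⊥))
  [⅋]  ⊢ (p0⊥ ⊗ p0⊥), (p0 ⅋ p0)
    [⊗]  ⊢ p0, p0, (p0⊥ ⊗ p0⊥)
      [Ax]  ⊢ p0, p0⊥
      [Ax]  ⊢ p0, p0⊥
  [⊗]  ⊢ p0, p0, (p0⊥ ⊗ p0⊥)
    [Ax]  ⊢ p0, p0⊥
    [Ax]  ⊢ p0, p0⊥

Result: YES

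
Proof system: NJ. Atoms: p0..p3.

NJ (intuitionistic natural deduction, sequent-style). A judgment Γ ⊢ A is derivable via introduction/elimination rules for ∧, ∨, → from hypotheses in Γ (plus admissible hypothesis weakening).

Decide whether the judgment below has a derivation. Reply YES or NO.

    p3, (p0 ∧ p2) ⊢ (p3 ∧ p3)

Derivation (root first):
[∧I] p3, (p0 ∧ p2) ⊢ (p3 ∧ p3)
  [Wk] p3, (p0 ∧ p2), p3 ⊢ p3
    [Wk] p3, (p0 ∧ p2) ⊢ p3
      [Ax] p3 ⊢ p3
  [Wk] p3, (p0 ∧ p2), p3 ⊢ p3
    [Wk] p3, (p0 ∧ p2) ⊢ p3
      [Ax] p3 ⊢ p3

Result: YES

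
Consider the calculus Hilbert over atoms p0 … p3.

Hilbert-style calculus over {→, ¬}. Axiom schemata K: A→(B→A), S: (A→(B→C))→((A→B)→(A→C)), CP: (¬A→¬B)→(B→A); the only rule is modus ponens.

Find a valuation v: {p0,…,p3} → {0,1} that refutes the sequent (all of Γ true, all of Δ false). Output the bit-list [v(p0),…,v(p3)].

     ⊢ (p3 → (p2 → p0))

Enumerate valuations to refute Γ ⊢ Δ:
  v=0000: Γ:[] Δ:[(p3 → (p2 → p0))=T] refutes=False
  v=0001: Γ:[] Δ:[(p3 → (p2 → p0))=T] refutes=False
  v=0010: Γ:[] Δ:[(p3 → (p2 → p0))=T] refutes=False
  v=0011: Γ:[] Δ:[(p3 → (p2 → p0))=F] refutes=True  ← countermodel

Result: [0, 0, 1, 1]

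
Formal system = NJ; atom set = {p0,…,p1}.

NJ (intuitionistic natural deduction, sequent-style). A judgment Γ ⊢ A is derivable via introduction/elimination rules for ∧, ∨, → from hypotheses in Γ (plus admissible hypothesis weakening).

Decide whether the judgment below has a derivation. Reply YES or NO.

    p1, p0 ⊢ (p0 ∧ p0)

Proof tree:
[∧I] p1, p0 ⊢ (p0 ∧ p0)
  [Wk] p0, p1 ⊢ p0
    [Ax] p0 ⊢ p0
  [Ax] p0 ⊢ p0

Result: YES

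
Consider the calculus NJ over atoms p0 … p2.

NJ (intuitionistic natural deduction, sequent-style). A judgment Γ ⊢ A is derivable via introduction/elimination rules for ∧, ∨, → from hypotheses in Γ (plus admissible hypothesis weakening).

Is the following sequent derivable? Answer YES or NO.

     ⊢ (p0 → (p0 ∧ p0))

Derivation trace:
[→I]  ⊢ (p0 → (p0 ∧ p0))
  [∧I] p0 ⊢ (p0 ∧ p0)
    [Ax] p0 ⊢ p0
    [Ax] p0 ⊢ p0

Result: YES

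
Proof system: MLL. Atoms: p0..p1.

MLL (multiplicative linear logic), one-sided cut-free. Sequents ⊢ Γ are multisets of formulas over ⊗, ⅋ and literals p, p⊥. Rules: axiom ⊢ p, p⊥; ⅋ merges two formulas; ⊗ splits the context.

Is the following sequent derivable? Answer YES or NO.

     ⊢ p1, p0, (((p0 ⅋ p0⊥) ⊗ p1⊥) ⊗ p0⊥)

Proof tree:
[⊗]  ⊢ p1, p0, (((p0 ⅋ p0⊥) ⊗ p1⊥) ⊗ p0⊥)
  [⊗]  ⊢ p1, ((p0 ⅋ p0⊥) ⊗ p1⊥)
    [⅋]  ⊢ (p0 ⅋ p0⊥)
      [Ax]  ⊢ p0, p0⊥
    [Ax]  ⊢ p1, p1⊥
  [Ax]  ⊢ p0, p0⊥

Result: YES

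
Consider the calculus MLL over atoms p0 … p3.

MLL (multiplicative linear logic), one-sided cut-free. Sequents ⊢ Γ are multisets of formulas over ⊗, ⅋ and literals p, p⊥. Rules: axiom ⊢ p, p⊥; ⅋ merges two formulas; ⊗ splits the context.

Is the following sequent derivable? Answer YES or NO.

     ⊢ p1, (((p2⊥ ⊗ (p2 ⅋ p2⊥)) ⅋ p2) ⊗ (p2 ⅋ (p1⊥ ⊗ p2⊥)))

Derivation trace:
[⊗]  ⊢ p1, (((p2⊥ ⊗ (p2 ⅋ p2⊥)) ⅋ p2) ⊗ (p2 ⅋ (p1⊥ ⊗ p2⊥)))
  [⅋]  ⊢ ((p2⊥ ⊗ (p2 ⅋ p2⊥)) ⅋ p2)
    [⊗]  ⊢ p2, (p2⊥ ⊗ (p2 ⅋ p2⊥))
      [Ax]  ⊢ p2, p2⊥
      [⅋]  ⊢ (p2 ⅋ p2⊥)
        [Ax]  ⊢ p2, p2⊥
  [⅋]  ⊢ p1, (p2 ⅋ (p1⊥ ⊗ p2⊥))
    [⊗]  ⊢ p1, p2, (p1⊥ ⊗ p2⊥)
      [Ax]  ⊢ p1, p1⊥
      [Ax]  ⊢ p2, p2⊥

Result: YES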